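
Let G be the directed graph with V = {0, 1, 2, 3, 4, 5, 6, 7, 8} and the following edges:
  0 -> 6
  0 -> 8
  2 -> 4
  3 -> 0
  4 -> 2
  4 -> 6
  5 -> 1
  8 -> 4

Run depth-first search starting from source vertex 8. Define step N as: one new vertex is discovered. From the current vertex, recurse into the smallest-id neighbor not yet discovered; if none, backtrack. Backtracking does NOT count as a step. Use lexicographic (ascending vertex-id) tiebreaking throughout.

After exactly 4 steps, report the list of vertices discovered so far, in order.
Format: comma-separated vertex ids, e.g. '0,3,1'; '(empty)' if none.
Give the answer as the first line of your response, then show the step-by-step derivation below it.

8,4,2,6

step 1: discover 8; path=8; order=8
step 2: discover 4; path=8>4; order=8,4
step 3: discover 2; path=8>4>2; order=8,4,2
step 4: discover 6; path=8>4>6; order=8,4,2,6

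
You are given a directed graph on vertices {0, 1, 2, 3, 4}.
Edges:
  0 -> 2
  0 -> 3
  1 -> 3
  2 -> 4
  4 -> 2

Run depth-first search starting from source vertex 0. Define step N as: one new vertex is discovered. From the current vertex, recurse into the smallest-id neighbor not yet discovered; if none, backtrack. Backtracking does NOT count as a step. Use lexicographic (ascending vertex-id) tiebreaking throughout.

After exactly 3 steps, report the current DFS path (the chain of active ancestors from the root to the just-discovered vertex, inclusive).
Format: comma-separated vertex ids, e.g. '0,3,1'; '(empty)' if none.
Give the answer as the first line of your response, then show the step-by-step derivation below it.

0,2,4

step 1: discover 0; path=0; order=0
step 2: discover 2; path=0>2; order=0,2
step 3: discover 4; path=0>2>4; order=0,2,4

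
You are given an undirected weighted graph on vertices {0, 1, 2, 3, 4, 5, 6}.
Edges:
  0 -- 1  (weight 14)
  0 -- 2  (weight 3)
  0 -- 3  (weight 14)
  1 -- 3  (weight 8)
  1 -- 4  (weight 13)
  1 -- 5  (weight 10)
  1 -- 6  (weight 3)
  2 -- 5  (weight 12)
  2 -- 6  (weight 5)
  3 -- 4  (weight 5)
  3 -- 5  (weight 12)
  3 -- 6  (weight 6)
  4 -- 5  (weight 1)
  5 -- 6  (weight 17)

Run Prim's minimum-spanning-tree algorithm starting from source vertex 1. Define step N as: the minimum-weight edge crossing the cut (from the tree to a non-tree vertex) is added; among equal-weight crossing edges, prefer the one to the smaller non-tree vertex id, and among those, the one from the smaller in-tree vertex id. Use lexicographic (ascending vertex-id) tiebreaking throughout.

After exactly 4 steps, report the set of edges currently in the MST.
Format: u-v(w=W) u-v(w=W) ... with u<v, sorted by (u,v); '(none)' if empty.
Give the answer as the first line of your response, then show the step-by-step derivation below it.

0-2(w=3) 1-6(w=3) 2-6(w=5) 3-6(w=6)

step 1: add edge 1-6 (w=3); MST = {1-6(w=3)}
step 2: add edge 2-6 (w=5); MST = {1-6(w=3) 2-6(w=5)}
step 3: add edge 0-2 (w=3); MST = {0-2(w=3) 1-6(w=3) 2-6(w=5)}
step 4: add edge 3-6 (w=6); MST = {0-2(w=3) 1-6(w=3) 2-6(w=5) 3-6(w=6)}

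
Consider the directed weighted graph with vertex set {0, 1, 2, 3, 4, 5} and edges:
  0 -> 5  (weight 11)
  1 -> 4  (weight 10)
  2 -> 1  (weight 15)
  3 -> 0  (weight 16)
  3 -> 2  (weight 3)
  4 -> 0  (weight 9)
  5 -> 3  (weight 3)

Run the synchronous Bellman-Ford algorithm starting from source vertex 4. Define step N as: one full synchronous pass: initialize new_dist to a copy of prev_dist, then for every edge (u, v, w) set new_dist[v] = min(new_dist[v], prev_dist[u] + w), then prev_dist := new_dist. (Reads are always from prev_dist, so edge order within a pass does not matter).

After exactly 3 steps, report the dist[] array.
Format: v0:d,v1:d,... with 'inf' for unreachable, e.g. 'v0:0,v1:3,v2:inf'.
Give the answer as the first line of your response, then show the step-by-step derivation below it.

v0:9,v1:inf,v2:inf,v3:23,v4:0,v5:20

step 1: dist = v0:9,v1:inf,v2:inf,v3:inf,v4:0,v5:inf
step 2: dist = v0:9,v1:inf,v2:inf,v3:inf,v4:0,v5:20
step 3: dist = v0:9,v1:inf,v2:inf,v3:23,v4:0,v5:20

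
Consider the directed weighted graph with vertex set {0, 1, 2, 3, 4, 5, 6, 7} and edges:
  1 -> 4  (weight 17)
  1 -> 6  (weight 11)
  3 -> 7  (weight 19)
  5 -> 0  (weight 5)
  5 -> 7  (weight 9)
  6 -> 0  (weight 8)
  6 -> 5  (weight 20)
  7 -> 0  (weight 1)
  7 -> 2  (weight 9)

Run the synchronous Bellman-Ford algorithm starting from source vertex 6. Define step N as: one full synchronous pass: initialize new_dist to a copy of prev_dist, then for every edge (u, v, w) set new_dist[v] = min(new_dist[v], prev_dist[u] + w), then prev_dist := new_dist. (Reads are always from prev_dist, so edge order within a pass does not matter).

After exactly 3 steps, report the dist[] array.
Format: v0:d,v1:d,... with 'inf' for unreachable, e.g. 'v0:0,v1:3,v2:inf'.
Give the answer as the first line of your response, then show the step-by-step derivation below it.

v0:8,v1:inf,v2:38,v3:inf,v4:inf,v5:20,v6:0,v7:29

step 1: dist = v0:8,v1:inf,v2:inf,v3:inf,v4:inf,v5:20,v6:0,v7:inf
step 2: dist = v0:8,v1:inf,v2:inf,v3:inf,v4:inf,v5:20,v6:0,v7:29
step 3: dist = v0:8,v1:inf,v2:38,v3:inf,v4:inf,v5:20,v6:0,v7:29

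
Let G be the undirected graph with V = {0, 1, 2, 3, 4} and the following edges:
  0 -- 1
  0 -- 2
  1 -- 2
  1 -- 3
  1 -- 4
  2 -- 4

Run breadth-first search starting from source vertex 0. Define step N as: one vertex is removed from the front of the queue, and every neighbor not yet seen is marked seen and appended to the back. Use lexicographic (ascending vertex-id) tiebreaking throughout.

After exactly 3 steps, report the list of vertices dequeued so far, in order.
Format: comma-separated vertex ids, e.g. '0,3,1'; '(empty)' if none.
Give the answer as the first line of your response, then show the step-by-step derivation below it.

0,1,2

step 1: dequeue 0; queue=[1,2]; order=0
step 2: dequeue 1; queue=[2,3,4]; order=0,1
step 3: dequeue 2; queue=[3,4]; order=0,1,2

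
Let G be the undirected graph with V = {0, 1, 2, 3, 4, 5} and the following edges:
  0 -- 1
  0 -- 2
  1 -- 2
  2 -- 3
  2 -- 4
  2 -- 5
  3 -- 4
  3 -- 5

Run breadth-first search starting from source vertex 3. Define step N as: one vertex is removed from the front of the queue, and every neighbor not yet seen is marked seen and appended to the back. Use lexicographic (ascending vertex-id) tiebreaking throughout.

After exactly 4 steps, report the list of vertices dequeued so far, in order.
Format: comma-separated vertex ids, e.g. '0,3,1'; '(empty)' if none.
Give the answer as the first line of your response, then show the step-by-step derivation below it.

3,2,4,5

step 1: dequeue 3; queue=[2,4,5]; order=3
step 2: dequeue 2; queue=[4,5,0,1]; order=3,2
step 3: dequeue 4; queue=[5,0,1]; order=3,2,4
step 4: dequeue 5; queue=[0,1]; order=3,2,4,5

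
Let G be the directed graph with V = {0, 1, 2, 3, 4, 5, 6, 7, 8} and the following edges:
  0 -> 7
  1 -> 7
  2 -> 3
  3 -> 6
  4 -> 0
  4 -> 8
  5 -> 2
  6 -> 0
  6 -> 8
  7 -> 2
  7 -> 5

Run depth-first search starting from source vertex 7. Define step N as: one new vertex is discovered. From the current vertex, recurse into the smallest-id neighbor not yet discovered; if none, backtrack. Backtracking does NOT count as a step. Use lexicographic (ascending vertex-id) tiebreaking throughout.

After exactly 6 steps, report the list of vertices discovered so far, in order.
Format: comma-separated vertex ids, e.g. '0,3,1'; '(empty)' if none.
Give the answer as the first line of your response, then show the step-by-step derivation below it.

7,2,3,6,0,8

step 1: discover 7; path=7; order=7
step 2: discover 2; path=7>2; order=7,2
step 3: discover 3; path=7>2>3; order=7,2,3
step 4: discover 6; path=7>2>3>6; order=7,2,3,6
step 5: discover 0; path=7>2>3>6>0; order=7,2,3,6,0
step 6: discover 8; path=7>2>3>6>8; order=7,2,3,6,0,8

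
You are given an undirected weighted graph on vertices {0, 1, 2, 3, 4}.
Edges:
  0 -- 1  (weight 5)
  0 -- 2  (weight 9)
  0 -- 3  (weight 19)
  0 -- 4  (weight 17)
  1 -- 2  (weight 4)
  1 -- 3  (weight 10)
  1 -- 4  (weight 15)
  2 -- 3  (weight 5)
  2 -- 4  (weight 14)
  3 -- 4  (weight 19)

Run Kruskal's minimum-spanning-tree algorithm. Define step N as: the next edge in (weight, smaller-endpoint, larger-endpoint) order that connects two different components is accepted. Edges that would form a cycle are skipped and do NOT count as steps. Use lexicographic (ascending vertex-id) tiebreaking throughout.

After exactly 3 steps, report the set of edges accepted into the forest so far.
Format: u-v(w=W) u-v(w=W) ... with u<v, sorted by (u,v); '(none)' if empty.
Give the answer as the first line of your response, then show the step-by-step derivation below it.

0-1(w=5) 1-2(w=4) 2-3(w=5)

step 1: add edge 1-2 (w=4); MST = {1-2(w=4)}
step 2: add edge 0-1 (w=5); MST = {0-1(w=5) 1-2(w=4)}
step 3: add edge 2-3 (w=5); MST = {0-1(w=5) 1-2(w=4) 2-3(w=5)}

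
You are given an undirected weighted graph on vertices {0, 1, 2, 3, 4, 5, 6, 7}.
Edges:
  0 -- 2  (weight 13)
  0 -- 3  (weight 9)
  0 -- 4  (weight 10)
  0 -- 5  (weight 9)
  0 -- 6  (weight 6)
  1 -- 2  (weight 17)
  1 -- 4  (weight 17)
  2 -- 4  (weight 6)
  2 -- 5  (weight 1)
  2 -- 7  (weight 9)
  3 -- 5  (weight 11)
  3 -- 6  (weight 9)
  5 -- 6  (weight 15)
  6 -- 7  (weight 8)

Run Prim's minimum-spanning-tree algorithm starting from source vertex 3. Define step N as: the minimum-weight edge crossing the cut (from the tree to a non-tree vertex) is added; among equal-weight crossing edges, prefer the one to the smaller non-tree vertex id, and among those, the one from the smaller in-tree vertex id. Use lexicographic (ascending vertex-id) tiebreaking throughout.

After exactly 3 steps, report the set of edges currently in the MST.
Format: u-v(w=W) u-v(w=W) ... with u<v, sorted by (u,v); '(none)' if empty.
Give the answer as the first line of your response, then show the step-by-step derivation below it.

0-3(w=9) 0-6(w=6) 6-7(w=8)

step 1: add edge 0-3 (w=9); MST = {0-3(w=9)}
step 2: add edge 0-6 (w=6); MST = {0-3(w=9) 0-6(w=6)}
step 3: add edge 6-7 (w=8); MST = {0-3(w=9) 0-6(w=6) 6-7(w=8)}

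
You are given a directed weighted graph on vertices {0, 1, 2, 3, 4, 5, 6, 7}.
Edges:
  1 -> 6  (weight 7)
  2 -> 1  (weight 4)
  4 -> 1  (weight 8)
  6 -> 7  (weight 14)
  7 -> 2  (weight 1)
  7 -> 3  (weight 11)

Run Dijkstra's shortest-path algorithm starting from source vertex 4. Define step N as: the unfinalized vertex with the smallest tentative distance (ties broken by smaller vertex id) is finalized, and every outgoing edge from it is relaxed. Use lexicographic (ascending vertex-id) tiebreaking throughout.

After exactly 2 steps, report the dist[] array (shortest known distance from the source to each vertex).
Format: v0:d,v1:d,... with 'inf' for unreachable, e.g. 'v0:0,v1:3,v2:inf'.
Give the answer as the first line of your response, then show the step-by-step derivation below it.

v0:inf,v1:8,v2:inf,v3:inf,v4:0,v5:inf,v6:15,v7:inf

step 1: dist = v0:inf,v1:8,v2:inf,v3:inf,v4:0,v5:inf,v6:inf,v7:inf
step 2: dist = v0:inf,v1:8,v2:inf,v3:inf,v4:0,v5:inf,v6:15,v7:inf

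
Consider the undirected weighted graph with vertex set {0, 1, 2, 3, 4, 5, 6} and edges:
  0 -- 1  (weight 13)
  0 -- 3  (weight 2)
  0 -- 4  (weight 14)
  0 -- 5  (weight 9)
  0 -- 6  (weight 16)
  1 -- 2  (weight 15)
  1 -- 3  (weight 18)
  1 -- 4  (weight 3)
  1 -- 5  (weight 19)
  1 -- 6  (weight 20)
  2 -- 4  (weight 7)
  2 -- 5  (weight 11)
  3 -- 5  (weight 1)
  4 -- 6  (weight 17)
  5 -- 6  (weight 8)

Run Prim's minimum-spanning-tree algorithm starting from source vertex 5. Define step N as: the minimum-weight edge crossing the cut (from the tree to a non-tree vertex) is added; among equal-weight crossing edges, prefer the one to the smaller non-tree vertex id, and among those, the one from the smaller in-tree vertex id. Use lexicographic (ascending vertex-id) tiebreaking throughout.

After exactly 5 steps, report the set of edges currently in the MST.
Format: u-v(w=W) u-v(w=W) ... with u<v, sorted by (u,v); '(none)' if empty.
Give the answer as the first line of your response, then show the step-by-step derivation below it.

0-3(w=2) 2-4(w=7) 2-5(w=11) 3-5(w=1) 5-6(w=8)

step 1: add edge 3-5 (w=1); MST = {3-5(w=1)}
step 2: add edge 0-3 (w=2); MST = {0-3(w=2) 3-5(w=1)}
step 3: add edge 5-6 (w=8); MST = {0-3(w=2) 3-5(w=1) 5-6(w=8)}
step 4: add edge 2-5 (w=11); MST = {0-3(w=2) 2-5(w=11) 3-5(w=1) 5-6(w=8)}
step 5: add edge 2-4 (w=7); MST = {0-3(w=2) 2-4(w=7) 2-5(w=11) 3-5(w=1) 5-6(w=8)}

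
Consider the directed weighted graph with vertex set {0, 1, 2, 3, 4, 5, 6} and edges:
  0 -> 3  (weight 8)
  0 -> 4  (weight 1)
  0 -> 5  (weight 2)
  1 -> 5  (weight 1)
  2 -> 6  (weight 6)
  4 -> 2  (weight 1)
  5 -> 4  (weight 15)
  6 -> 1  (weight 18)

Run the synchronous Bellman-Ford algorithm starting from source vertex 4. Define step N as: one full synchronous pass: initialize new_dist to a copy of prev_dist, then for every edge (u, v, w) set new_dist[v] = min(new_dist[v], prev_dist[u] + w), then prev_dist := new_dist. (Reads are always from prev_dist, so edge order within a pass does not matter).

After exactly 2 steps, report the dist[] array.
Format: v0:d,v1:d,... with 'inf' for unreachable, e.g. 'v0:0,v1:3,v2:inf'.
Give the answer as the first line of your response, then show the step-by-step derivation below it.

v0:inf,v1:inf,v2:1,v3:inf,v4:0,v5:inf,v6:7

step 1: dist = v0:inf,v1:inf,v2:1,v3:inf,v4:0,v5:inf,v6:inf
step 2: dist = v0:inf,v1:inf,v2:1,v3:inf,v4:0,v5:inf,v6:7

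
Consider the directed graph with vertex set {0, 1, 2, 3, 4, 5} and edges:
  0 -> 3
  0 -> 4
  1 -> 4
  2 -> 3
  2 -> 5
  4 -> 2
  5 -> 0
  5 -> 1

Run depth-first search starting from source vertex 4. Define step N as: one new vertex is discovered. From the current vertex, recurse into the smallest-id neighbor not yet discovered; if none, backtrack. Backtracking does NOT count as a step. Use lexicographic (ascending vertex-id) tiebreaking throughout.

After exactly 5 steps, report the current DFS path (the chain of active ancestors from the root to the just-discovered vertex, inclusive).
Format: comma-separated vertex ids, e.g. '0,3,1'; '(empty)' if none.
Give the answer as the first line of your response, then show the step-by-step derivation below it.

4,2,5,0

step 1: discover 4; path=4; order=4
step 2: discover 2; path=4>2; order=4,2
step 3: discover 3; path=4>2>3; order=4,2,3
step 4: discover 5; path=4>2>5; order=4,2,3,5
step 5: discover 0; path=4>2>5>0; order=4,2,3,5,0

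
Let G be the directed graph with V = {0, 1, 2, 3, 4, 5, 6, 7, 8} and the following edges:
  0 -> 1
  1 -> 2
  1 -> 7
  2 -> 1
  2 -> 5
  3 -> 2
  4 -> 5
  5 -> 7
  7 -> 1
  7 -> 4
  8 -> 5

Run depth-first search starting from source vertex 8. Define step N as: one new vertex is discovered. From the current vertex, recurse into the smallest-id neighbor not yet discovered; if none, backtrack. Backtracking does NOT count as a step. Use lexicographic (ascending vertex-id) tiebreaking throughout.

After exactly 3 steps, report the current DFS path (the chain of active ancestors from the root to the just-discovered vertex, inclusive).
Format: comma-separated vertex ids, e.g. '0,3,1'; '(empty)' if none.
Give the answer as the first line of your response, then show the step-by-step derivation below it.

8,5,7

step 1: discover 8; path=8; order=8
step 2: discover 5; path=8>5; order=8,5
step 3: discover 7; path=8>5>7; order=8,5,7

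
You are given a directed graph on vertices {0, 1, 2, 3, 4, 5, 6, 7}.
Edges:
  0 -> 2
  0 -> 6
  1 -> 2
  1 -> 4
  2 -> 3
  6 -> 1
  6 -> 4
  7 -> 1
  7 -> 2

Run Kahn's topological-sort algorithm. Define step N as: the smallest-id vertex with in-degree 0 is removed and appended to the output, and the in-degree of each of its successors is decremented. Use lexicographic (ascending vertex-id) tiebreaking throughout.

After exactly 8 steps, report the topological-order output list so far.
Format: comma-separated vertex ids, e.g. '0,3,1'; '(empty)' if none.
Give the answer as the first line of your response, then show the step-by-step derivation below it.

0,5,6,7,1,2,3,4

step 1: output 0; order=[0]; indeg=(0,2,2,1,2,0,0,0)
step 2: output 5; order=[0,5]; indeg=(0,2,2,1,2,0,0,0)
step 3: output 6; order=[0,5,6]; indeg=(0,1,2,1,1,0,0,0)
step 4: output 7; order=[0,5,6,7]; indeg=(0,0,1,1,1,0,0,0)
step 5: output 1; order=[0,5,6,7,1]; indeg=(0,0,0,1,0,0,0,0)
step 6: output 2; order=[0,5,6,7,1,2]; indeg=(0,0,0,0,0,0,0,0)
step 7: output 3; order=[0,5,6,7,1,2,3]; indeg=(0,0,0,0,0,0,0,0)
step 8: output 4; order=[0,5,6,7,1,2,3,4]; indeg=(0,0,0,0,0,0,0,0)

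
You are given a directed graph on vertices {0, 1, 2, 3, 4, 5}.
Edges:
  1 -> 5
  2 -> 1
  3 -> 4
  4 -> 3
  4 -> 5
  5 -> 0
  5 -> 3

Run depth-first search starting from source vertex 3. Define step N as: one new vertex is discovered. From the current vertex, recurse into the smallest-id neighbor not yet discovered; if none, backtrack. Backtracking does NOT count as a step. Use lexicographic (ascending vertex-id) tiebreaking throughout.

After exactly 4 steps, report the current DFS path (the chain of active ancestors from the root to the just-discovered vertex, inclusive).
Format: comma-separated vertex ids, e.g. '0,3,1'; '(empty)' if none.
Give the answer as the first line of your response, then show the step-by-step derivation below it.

3,4,5,0

step 1: discover 3; path=3; order=3
step 2: discover 4; path=3>4; order=3,4
step 3: discover 5; path=3>4>5; order=3,4,5
step 4: discover 0; path=3>4>5>0; order=3,4,5,0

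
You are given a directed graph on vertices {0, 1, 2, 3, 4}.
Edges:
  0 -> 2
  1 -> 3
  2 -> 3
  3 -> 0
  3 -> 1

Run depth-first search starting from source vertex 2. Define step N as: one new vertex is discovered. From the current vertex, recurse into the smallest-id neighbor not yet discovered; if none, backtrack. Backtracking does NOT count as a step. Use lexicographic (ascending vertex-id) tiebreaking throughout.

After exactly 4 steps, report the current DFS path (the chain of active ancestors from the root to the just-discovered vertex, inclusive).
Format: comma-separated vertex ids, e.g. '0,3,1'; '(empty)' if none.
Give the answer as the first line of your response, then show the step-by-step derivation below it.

2,3,1

step 1: discover 2; path=2; order=2
step 2: discover 3; path=2>3; order=2,3
step 3: discover 0; path=2>3>0; order=2,3,0
step 4: discover 1; path=2>3>1; order=2,3,0,1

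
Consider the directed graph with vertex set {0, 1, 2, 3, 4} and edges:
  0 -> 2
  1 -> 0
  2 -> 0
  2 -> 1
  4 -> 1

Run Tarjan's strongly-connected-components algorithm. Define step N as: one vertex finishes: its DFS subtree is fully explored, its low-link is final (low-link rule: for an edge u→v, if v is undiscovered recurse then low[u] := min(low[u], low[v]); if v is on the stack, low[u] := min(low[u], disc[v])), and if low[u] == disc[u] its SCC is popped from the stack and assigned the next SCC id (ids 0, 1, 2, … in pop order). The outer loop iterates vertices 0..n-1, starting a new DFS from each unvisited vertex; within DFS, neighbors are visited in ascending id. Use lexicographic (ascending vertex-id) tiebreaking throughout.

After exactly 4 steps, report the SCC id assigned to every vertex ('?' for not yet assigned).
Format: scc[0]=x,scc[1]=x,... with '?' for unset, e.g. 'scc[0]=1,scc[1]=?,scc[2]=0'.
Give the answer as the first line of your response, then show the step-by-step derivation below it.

scc[0]=0,scc[1]=0,scc[2]=0,scc[3]=1,scc[4]=?

step 1: low=(low[0]=0,low[1]=0,low[2]=0,low[3]=?,low[4]=?); scc=(scc[0]=?,scc[1]=?,scc[2]=?,scc[3]=?,scc[4]=?)
step 2: low=(low[0]=0,low[1]=0,low[2]=0,low[3]=?,low[4]=?); scc=(scc[0]=?,scc[1]=?,scc[2]=?,scc[3]=?,scc[4]=?)
step 3: low=(low[0]=0,low[1]=0,low[2]=0,low[3]=?,low[4]=?); scc=(scc[0]=0,scc[1]=0,scc[2]=0,scc[3]=?,scc[4]=?)
step 4: low=(low[0]=0,low[1]=0,low[2]=0,low[3]=3,low[4]=?); scc=(scc[0]=0,scc[1]=0,scc[2]=0,scc[3]=1,scc[4]=?)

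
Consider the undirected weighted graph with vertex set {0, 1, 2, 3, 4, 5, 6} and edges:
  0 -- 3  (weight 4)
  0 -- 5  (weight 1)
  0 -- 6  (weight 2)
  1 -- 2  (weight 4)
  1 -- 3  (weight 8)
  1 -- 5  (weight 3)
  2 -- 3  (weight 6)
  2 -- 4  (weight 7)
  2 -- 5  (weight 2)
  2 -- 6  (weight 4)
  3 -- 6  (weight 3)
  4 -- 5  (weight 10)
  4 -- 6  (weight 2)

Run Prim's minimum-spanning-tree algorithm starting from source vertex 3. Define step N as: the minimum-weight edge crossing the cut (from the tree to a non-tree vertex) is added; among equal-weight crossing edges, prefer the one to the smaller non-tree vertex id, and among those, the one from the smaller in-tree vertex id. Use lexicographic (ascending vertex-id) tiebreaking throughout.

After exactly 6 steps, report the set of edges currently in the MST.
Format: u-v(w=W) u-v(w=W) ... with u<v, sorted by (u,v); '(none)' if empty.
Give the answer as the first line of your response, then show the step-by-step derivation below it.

0-5(w=1) 0-6(w=2) 1-5(w=3) 2-5(w=2) 3-6(w=3) 4-6(w=2)

step 1: add edge 3-6 (w=3); MST = {3-6(w=3)}
step 2: add edge 0-6 (w=2); MST = {0-6(w=2) 3-6(w=3)}
step 3: add edge 0-5 (w=1); MST = {0-5(w=1) 0-6(w=2) 3-6(w=3)}
step 4: add edge 2-5 (w=2); MST = {0-5(w=1) 0-6(w=2) 2-5(w=2) 3-6(w=3)}
step 5: add edge 4-6 (w=2); MST = {0-5(w=1) 0-6(w=2) 2-5(w=2) 3-6(w=3) 4-6(w=2)}
step 6: add edge 1-5 (w=3); MST = {0-5(w=1) 0-6(w=2) 1-5(w=3) 2-5(w=2) 3-6(w=3) 4-6(w=2)}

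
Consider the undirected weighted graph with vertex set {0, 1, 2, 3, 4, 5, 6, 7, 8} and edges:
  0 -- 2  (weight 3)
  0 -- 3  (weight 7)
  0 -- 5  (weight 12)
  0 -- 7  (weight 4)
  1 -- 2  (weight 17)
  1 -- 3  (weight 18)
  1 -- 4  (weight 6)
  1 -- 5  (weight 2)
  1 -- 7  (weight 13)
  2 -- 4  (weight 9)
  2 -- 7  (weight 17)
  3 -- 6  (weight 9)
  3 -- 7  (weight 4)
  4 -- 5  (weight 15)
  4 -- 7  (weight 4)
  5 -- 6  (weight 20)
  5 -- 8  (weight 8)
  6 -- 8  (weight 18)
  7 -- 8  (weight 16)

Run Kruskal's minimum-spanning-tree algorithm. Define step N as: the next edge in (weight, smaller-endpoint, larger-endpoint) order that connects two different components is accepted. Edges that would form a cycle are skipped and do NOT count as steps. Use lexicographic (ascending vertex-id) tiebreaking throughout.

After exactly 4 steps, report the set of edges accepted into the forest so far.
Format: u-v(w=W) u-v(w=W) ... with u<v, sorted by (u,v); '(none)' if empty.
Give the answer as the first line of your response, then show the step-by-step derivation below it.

0-2(w=3) 0-7(w=4) 1-5(w=2) 3-7(w=4)

step 1: add edge 1-5 (w=2); MST = {1-5(w=2)}
step 2: add edge 0-2 (w=3); MST = {0-2(w=3) 1-5(w=2)}
step 3: add edge 0-7 (w=4); MST = {0-2(w=3) 0-7(w=4) 1-5(w=2)}
step 4: add edge 3-7 (w=4); MST = {0-2(w=3) 0-7(w=4) 1-5(w=2) 3-7(w=4)}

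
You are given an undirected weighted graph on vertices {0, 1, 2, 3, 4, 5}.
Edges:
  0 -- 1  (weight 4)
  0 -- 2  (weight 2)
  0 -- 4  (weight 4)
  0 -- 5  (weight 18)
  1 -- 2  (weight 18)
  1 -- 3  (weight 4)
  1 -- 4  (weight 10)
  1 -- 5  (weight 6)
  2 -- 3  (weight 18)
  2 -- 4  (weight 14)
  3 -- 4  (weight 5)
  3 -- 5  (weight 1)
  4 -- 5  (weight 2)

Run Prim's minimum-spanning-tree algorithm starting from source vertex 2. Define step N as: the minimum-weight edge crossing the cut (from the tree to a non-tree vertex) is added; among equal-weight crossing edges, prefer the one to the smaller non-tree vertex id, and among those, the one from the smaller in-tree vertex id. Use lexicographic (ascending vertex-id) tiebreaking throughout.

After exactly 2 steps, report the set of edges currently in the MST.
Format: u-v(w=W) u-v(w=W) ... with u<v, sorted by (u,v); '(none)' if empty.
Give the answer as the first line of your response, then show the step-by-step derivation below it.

0-1(w=4) 0-2(w=2)

step 1: add edge 0-2 (w=2); MST = {0-2(w=2)}
step 2: add edge 0-1 (w=4); MST = {0-1(w=4) 0-2(w=2)}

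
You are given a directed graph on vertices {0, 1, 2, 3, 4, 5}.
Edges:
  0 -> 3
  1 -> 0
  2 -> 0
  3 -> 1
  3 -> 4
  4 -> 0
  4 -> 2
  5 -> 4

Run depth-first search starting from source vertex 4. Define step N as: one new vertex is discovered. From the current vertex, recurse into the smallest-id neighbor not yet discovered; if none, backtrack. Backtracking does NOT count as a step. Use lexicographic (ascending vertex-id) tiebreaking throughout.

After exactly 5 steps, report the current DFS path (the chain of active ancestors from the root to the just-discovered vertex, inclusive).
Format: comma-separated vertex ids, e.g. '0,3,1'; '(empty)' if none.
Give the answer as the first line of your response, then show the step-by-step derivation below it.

4,2

step 1: discover 4; path=4; order=4
step 2: discover 0; path=4>0; order=4,0
step 3: discover 3; path=4>0>3; order=4,0,3
step 4: discover 1; path=4>0>3>1; order=4,0,3,1
step 5: discover 2; path=4>2; order=4,0,3,1,2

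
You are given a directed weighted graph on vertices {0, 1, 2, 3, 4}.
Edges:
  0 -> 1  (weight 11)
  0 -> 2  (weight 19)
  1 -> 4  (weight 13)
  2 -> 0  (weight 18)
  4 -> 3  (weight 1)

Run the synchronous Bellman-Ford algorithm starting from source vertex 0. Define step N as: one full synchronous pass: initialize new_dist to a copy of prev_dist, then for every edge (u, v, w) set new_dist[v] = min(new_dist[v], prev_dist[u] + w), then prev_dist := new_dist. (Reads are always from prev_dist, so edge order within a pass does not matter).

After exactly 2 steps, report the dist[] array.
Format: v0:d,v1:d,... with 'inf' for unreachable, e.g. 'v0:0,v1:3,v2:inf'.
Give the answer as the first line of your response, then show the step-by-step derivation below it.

v0:0,v1:11,v2:19,v3:inf,v4:24

step 1: dist = v0:0,v1:11,v2:19,v3:inf,v4:inf
step 2: dist = v0:0,v1:11,v2:19,v3:inf,v4:24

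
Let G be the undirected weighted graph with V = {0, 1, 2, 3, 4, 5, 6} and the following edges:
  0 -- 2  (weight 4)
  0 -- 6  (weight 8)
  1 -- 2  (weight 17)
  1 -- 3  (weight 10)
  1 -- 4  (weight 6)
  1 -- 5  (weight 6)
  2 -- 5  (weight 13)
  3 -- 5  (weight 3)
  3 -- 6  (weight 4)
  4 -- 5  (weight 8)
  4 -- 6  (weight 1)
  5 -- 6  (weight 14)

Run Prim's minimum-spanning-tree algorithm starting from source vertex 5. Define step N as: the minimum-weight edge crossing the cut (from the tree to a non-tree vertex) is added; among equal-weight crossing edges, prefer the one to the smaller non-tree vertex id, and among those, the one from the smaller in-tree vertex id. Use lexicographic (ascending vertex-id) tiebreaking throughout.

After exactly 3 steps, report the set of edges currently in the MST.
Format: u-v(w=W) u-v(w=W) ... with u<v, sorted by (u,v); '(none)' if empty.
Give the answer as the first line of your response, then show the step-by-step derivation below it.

3-5(w=3) 3-6(w=4) 4-6(w=1)

step 1: add edge 3-5 (w=3); MST = {3-5(w=3)}
step 2: add edge 3-6 (w=4); MST = {3-5(w=3) 3-6(w=4)}
step 3: add edge 4-6 (w=1); MST = {3-5(w=3) 3-6(w=4) 4-6(w=1)}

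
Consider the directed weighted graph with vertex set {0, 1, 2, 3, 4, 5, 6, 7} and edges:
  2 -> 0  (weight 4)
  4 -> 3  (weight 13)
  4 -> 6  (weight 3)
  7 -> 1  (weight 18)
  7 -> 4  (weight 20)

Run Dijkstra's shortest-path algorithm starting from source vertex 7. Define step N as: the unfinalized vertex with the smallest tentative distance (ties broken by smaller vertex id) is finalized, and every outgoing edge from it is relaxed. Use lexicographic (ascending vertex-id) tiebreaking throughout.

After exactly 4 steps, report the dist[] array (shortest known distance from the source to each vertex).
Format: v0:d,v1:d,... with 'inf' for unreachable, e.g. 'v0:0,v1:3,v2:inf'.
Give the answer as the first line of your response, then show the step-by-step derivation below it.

v0:inf,v1:18,v2:inf,v3:33,v4:20,v5:inf,v6:23,v7:0

step 1: dist = v0:inf,v1:18,v2:inf,v3:inf,v4:20,v5:inf,v6:inf,v7:0
step 2: dist = v0:inf,v1:18,v2:inf,v3:inf,v4:20,v5:inf,v6:inf,v7:0
step 3: dist = v0:inf,v1:18,v2:inf,v3:33,v4:20,v5:inf,v6:23,v7:0
step 4: dist = v0:inf,v1:18,v2:inf,v3:33,v4:20,v5:inf,v6:23,v7:0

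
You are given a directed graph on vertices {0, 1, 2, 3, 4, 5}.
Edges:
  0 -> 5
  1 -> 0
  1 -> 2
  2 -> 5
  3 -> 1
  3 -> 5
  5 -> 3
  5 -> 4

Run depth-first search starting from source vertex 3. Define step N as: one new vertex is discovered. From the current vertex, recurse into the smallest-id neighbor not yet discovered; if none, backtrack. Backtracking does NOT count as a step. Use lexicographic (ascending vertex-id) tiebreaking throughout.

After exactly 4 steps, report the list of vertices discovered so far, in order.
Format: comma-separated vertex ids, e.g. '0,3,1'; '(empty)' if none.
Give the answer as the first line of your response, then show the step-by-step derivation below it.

3,1,0,5

step 1: discover 3; path=3; order=3
step 2: discover 1; path=3>1; order=3,1
step 3: discover 0; path=3>1>0; order=3,1,0
step 4: discover 5; path=3>1>0>5; order=3,1,0,5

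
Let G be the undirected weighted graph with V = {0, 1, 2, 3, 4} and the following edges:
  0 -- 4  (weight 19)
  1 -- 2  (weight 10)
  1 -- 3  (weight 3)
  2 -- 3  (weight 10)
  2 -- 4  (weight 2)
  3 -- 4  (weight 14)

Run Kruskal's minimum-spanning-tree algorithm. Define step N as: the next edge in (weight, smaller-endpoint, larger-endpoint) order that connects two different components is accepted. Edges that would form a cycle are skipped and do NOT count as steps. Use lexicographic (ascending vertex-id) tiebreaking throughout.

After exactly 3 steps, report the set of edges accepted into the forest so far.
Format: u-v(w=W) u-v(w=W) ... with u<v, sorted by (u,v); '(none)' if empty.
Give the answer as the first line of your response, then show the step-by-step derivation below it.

1-2(w=10) 1-3(w=3) 2-4(w=2)

step 1: add edge 2-4 (w=2); MST = {2-4(w=2)}
step 2: add edge 1-3 (w=3); MST = {1-3(w=3) 2-4(w=2)}
step 3: add edge 1-2 (w=10); MST = {1-2(w=10) 1-3(w=3) 2-4(w=2)}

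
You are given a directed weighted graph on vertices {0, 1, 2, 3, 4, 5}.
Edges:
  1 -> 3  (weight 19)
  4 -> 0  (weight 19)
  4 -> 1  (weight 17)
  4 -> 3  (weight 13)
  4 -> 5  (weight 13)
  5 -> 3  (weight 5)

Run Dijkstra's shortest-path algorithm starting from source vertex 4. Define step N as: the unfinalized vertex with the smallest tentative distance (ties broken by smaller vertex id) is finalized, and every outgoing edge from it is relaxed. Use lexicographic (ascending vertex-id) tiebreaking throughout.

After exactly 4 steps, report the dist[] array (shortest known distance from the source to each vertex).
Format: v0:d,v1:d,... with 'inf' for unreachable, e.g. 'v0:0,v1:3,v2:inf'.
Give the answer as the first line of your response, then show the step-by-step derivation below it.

v0:19,v1:17,v2:inf,v3:13,v4:0,v5:13

step 1: dist = v0:19,v1:17,v2:inf,v3:13,v4:0,v5:13
step 2: dist = v0:19,v1:17,v2:inf,v3:13,v4:0,v5:13
step 3: dist = v0:19,v1:17,v2:inf,v3:13,v4:0,v5:13
step 4: dist = v0:19,v1:17,v2:inf,v3:13,v4:0,v5:13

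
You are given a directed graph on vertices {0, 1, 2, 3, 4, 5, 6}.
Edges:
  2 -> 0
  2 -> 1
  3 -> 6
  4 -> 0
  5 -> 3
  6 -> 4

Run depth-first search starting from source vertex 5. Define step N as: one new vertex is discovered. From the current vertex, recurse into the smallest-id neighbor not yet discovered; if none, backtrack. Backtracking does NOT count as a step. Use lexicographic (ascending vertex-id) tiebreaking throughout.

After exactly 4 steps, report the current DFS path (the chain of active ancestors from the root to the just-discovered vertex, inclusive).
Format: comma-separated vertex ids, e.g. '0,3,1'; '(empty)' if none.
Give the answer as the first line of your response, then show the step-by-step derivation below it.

5,3,6,4

step 1: discover 5; path=5; order=5
step 2: discover 3; path=5>3; order=5,3
step 3: discover 6; path=5>3>6; order=5,3,6
step 4: discover 4; path=5>3>6>4; order=5,3,6,4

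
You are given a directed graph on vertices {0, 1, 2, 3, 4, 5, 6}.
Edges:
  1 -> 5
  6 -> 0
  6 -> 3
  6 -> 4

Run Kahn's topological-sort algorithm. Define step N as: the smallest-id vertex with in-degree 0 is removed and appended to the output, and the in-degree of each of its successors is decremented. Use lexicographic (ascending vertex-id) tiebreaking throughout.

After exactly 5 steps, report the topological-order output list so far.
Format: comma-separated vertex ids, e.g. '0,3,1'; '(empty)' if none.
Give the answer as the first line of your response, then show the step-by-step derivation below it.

1,2,5,6,0

step 1: output 1; order=[1]; indeg=(1,0,0,1,1,0,0)
step 2: output 2; order=[1,2]; indeg=(1,0,0,1,1,0,0)
step 3: output 5; order=[1,2,5]; indeg=(1,0,0,1,1,0,0)
step 4: output 6; order=[1,2,5,6]; indeg=(0,0,0,0,0,0,0)
step 5: output 0; order=[1,2,5,6,0]; indeg=(0,0,0,0,0,0,0)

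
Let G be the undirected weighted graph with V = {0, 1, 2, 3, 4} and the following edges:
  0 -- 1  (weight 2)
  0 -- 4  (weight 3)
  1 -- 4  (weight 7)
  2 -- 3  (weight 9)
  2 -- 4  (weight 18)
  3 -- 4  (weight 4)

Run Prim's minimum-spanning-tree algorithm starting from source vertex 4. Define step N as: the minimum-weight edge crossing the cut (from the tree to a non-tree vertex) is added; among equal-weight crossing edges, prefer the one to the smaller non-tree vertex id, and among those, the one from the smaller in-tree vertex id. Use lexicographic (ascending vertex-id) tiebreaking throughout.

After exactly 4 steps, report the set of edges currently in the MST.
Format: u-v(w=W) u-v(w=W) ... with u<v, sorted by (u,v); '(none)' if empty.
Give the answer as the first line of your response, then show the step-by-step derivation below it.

0-1(w=2) 0-4(w=3) 2-3(w=9) 3-4(w=4)

step 1: add edge 0-4 (w=3); MST = {0-4(w=3)}
step 2: add edge 0-1 (w=2); MST = {0-1(w=2) 0-4(w=3)}
step 3: add edge 3-4 (w=4); MST = {0-1(w=2) 0-4(w=3) 3-4(w=4)}
step 4: add edge 2-3 (w=9); MST = {0-1(w=2) 0-4(w=3) 2-3(w=9) 3-4(w=4)}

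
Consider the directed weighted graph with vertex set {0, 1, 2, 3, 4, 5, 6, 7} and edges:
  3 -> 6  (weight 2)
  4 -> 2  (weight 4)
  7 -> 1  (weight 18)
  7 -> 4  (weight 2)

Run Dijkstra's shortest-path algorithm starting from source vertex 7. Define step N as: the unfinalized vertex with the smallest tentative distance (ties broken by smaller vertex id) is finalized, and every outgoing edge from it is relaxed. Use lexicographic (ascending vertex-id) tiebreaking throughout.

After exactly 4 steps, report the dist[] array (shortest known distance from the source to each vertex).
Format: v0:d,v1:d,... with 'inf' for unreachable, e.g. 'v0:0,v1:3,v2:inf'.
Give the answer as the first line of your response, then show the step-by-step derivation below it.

v0:inf,v1:18,v2:6,v3:inf,v4:2,v5:inf,v6:inf,v7:0

step 1: dist = v0:inf,v1:18,v2:inf,v3:inf,v4:2,v5:inf,v6:inf,v7:0
step 2: dist = v0:inf,v1:18,v2:6,v3:inf,v4:2,v5:inf,v6:inf,v7:0
step 3: dist = v0:inf,v1:18,v2:6,v3:inf,v4:2,v5:inf,v6:inf,v7:0
step 4: dist = v0:inf,v1:18,v2:6,v3:inf,v4:2,v5:inf,v6:inf,v7:0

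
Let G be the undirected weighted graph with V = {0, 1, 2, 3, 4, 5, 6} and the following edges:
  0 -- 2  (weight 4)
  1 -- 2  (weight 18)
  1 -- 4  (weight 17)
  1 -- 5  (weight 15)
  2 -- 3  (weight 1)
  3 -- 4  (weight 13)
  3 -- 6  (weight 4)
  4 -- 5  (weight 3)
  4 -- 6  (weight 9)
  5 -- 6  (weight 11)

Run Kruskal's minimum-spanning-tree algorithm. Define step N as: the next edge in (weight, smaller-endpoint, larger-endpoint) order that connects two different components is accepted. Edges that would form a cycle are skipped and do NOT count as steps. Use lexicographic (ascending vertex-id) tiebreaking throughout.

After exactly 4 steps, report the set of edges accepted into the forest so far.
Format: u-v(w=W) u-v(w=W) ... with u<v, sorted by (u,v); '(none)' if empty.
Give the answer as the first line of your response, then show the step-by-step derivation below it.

0-2(w=4) 2-3(w=1) 3-6(w=4) 4-5(w=3)

step 1: add edge 2-3 (w=1); MST = {2-3(w=1)}
step 2: add edge 4-5 (w=3); MST = {2-3(w=1) 4-5(w=3)}
step 3: add edge 0-2 (w=4); MST = {0-2(w=4) 2-3(w=1) 4-5(w=3)}
step 4: add edge 3-6 (w=4); MST = {0-2(w=4) 2-3(w=1) 3-6(w=4) 4-5(w=3)}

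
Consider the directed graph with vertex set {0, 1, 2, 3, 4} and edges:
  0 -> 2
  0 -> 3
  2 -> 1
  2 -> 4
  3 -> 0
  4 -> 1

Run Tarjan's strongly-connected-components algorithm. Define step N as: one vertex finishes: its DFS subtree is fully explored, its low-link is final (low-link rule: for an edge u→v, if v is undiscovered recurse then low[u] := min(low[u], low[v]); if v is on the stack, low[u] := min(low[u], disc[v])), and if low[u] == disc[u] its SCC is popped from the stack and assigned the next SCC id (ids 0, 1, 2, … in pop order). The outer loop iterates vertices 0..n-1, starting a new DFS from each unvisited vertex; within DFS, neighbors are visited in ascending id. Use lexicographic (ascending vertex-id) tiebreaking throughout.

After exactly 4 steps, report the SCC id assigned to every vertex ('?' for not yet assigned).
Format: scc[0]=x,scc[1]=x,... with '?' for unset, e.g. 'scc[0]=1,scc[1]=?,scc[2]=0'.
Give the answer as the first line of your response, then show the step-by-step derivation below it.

scc[0]=?,scc[1]=0,scc[2]=2,scc[3]=?,scc[4]=1

step 1: low=(low[0]=0,low[1]=2,low[2]=1,low[3]=?,low[4]=?); scc=(scc[0]=?,scc[1]=0,scc[2]=?,scc[3]=?,scc[4]=?)
step 2: low=(low[0]=0,low[1]=2,low[2]=1,low[3]=?,low[4]=3); scc=(scc[0]=?,scc[1]=0,scc[2]=?,scc[3]=?,scc[4]=1)
step 3: low=(low[0]=0,low[1]=2,low[2]=1,low[3]=?,low[4]=3); scc=(scc[0]=?,scc[1]=0,scc[2]=2,scc[3]=?,scc[4]=1)
step 4: low=(low[0]=0,low[1]=2,low[2]=1,low[3]=0,low[4]=3); scc=(scc[0]=?,scc[1]=0,scc[2]=2,scc[3]=?,scc[4]=1)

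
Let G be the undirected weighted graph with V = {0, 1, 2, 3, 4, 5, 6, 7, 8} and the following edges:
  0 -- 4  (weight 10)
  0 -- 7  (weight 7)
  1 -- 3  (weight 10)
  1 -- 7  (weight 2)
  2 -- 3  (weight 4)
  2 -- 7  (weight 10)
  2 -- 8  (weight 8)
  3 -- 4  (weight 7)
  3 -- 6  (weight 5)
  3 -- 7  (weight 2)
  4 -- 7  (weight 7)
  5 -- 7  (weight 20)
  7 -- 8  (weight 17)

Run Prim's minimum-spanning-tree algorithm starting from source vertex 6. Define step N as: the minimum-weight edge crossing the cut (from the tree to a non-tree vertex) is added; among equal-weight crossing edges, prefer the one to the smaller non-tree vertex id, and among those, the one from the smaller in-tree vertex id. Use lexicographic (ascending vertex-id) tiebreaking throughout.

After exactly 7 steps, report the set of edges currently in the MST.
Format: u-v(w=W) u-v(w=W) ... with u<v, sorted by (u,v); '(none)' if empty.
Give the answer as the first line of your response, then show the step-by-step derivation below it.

0-7(w=7) 1-7(w=2) 2-3(w=4) 2-8(w=8) 3-4(w=7) 3-6(w=5) 3-7(w=2)

step 1: add edge 3-6 (w=5); MST = {3-6(w=5)}
step 2: add edge 3-7 (w=2); MST = {3-6(w=5) 3-7(w=2)}
step 3: add edge 1-7 (w=2); MST = {1-7(w=2) 3-6(w=5) 3-7(w=2)}
step 4: add edge 2-3 (w=4); MST = {1-7(w=2) 2-3(w=4) 3-6(w=5) 3-7(w=2)}
step 5: add edge 0-7 (w=7); MST = {0-7(w=7) 1-7(w=2) 2-3(w=4) 3-6(w=5) 3-7(w=2)}
step 6: add edge 3-4 (w=7); MST = {0-7(w=7) 1-7(w=2) 2-3(w=4) 3-4(w=7) 3-6(w=5) 3-7(w=2)}
step 7: add edge 2-8 (w=8); MST = {0-7(w=7) 1-7(w=2) 2-3(w=4) 2-8(w=8) 3-4(w=7) 3-6(w=5) 3-7(w=2)}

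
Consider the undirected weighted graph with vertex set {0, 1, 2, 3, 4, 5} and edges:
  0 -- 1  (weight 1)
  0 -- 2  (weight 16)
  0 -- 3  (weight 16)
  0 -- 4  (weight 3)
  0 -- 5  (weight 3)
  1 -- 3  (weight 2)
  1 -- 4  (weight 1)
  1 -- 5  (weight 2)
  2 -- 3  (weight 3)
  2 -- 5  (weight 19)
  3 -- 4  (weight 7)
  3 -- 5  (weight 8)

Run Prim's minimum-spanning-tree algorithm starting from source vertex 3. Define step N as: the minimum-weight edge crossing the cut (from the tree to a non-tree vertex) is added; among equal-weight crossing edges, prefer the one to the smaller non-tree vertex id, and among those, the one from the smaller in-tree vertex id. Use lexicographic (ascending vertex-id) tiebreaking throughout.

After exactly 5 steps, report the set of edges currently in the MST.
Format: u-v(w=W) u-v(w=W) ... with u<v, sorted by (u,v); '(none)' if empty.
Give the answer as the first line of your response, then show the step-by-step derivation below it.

0-1(w=1) 1-3(w=2) 1-4(w=1) 1-5(w=2) 2-3(w=3)

step 1: add edge 1-3 (w=2); MST = {1-3(w=2)}
step 2: add edge 0-1 (w=1); MST = {0-1(w=1) 1-3(w=2)}
step 3: add edge 1-4 (w=1); MST = {0-1(w=1) 1-3(w=2) 1-4(w=1)}
step 4: add edge 1-5 (w=2); MST = {0-1(w=1) 1-3(w=2) 1-4(w=1) 1-5(w=2)}
step 5: add edge 2-3 (w=3); MST = {0-1(w=1) 1-3(w=2) 1-4(w=1) 1-5(w=2) 2-3(w=3)}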